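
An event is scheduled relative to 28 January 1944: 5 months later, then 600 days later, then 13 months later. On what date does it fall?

March 18, 1947

Adding 5 months from January 28, 1944:
month 1 + 5 = 6 → June 1944.
Day 28 is valid in June, giving June 28, 1944.
Advancing 600 days from June 28, 1944:
June has 30 days, so 30 − 28 = 2 days remain after June 28, 1944; 600 − 2 = 598 left.
July 1944 has 31 days: 598 − 31 = 567 left.
August 1944 has 31 days: 567 − 31 = 536 left.
September 1944 has 30 days: 536 − 30 = 506 left.
October 1944 has 31 days: 506 − 31 = 475 left.
November 1944 has 30 days: 475 − 30 = 445 left.
December 1944 has 31 days: 445 − 31 = 414 left.
January 1945 has 31 days: 414 − 31 = 383 left.
February 1945 has 28 days (1945 is not a leap year): 383 − 28 = 355 left.
March 1945 has 31 days: 355 − 31 = 324 left.
April 1945 has 30 days: 324 − 30 = 294 left.
May 1945 has 31 days: 294 − 31 = 263 left.
June 1945 has 30 days: 263 − 30 = 233 left.
July 1945 has 31 days: 233 − 31 = 202 left.
August 1945 has 31 days: 202 − 31 = 171 left.
September 1945 has 30 days: 171 − 30 = 141 left.
October 1945 has 31 days: 141 − 31 = 110 left.
November 1945 has 30 days: 110 − 30 = 80 left.
December 1945 has 31 days: 80 − 31 = 49 left.
January 1946 has 31 days: 49 − 31 = 18 left.
18 days into February 1946 → February 18, 1946.
Counting forward 13 months from February 18, 1946:
month 2 + 13 = 15, which is month 3 of year 1947 → March 1947.
Day 18 is valid in March, giving March 18, 1947.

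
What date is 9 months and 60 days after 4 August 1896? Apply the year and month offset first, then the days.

Advancing 9 months and 60 days from August 4, 1896: first the month/year part, then the days.
month 8 + 9 = 17, which is month 5 of year 1897 → May 1897.
Day 4 is valid in May, giving May 4, 1897.
Now add 60 days from May 4, 1897.
May has 31 days, so 31 − 4 = 27 days remain after May 4, 1897; 60 − 27 = 33 left.
June 1897 has 30 days: 33 − 30 = 3 left.
3 days into July 1897 → July 3, 1897.

July 3, 1897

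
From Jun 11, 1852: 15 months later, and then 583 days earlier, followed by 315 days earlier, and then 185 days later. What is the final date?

September 29, 1851

Counting forward 15 months from June 11, 1852:
month 6 + 15 = 21, which is month 9 of year 1853 → September 1853.
Day 11 is valid in September, giving September 11, 1853.
Going back 583 days from September 11, 1853:
Going back 11 days from September 11, 1853 reaches the end of the previous month; 583 − 11 = 572 left.
August 1853 has 31 days: 572 − 31 = 541 left.
July 1853 has 31 days: 541 − 31 = 510 left.
June 1853 has 30 days: 510 − 30 = 480 left.
May 1853 has 31 days: 480 − 31 = 449 left.
April 1853 has 30 days: 449 − 30 = 419 left.
March 1853 has 31 days: 419 − 31 = 388 left.
February 1853 has 28 days (1853 is not a leap year): 388 − 28 = 360 left.
January 1853 has 31 days: 360 − 31 = 329 left.
December 1852 has 31 days: 329 − 31 = 298 left.
November 1852 has 30 days: 298 − 30 = 268 left.
October 1852 has 31 days: 268 − 31 = 237 left.
September 1852 has 30 days: 237 − 30 = 207 left.
August 1852 has 31 days: 207 − 31 = 176 left.
July 1852 has 31 days: 176 − 31 = 145 left.
June 1852 has 30 days: 145 − 30 = 115 left.
May 1852 has 31 days: 115 − 31 = 84 left.
April 1852 has 30 days: 84 − 30 = 54 left.
March 1852 has 31 days: 54 − 31 = 23 left.
February 1852 has 29 days; 29 − 23 = 6 → February 6, 1852.
Subtracting 315 days from February 6, 1852:
Going back 6 days from February 6, 1852 reaches the end of the previous month; 315 − 6 = 309 left.
January 1852 has 31 days: 309 − 31 = 278 left.
December 1851 has 31 days: 278 − 31 = 247 left.
November 1851 has 30 days: 247 − 30 = 217 left.
October 1851 has 31 days: 217 − 31 = 186 left.
September 1851 has 30 days: 186 − 30 = 156 left.
August 1851 has 31 days: 156 − 31 = 125 left.
July 1851 has 31 days: 125 − 31 = 94 left.
June 1851 has 30 days: 94 − 30 = 64 left.
May 1851 has 31 days: 64 − 31 = 33 left.
April 1851 has 30 days: 33 − 30 = 3 left.
March 1851 has 31 days; 31 − 3 = 28 → March 28, 1851.
Adding 185 days from March 28, 1851:
March has 31 days, so 31 − 28 = 3 days remain after March 28, 1851; 185 − 3 = 182 left.
April 1851 has 30 days: 182 − 30 = 152 left.
May 1851 has 31 days: 152 − 31 = 121 left.
June 1851 has 30 days: 121 − 30 = 91 left.
July 1851 has 31 days: 91 − 31 = 60 left.
August 1851 has 31 days: 60 − 31 = 29 left.
29 days into September 1851 → September 29, 1851.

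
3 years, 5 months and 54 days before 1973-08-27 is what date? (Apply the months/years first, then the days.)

Subtracting 3 years, 5 months and 54 days from August 27, 1973: first the month/year part, then the days.
-3 years → 1970; month 8 − 5 = 3 → March 1970.
Day 27 is valid in March, giving March 27, 1970.
Now subtract 54 days from March 27, 1970.
Going back 27 days from March 27, 1970 reaches the end of the previous month; 54 − 27 = 27 left.
February 1970 has 28 days; 28 − 27 = 1 → February 1, 1970.

February 1, 1970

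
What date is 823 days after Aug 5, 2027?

Advancing 823 days from August 5, 2027.
August has 31 days, so 31 − 5 = 26 days remain after August 5, 2027; 823 − 26 = 797 left.
September 2027 has 30 days: 797 − 30 = 767 left.
October 2027 has 31 days: 767 − 31 = 736 left.
November 2027 has 30 days: 736 − 30 = 706 left.
December 2027 has 31 days: 706 − 31 = 675 left.
January 2028 has 31 days: 675 − 31 = 644 left.
February 2028 has 29 days (2028 is a leap year): 644 − 29 = 615 left.
March 2028 has 31 days: 615 − 31 = 584 left.
April 2028 has 30 days: 584 − 30 = 554 left.
May 2028 has 31 days: 554 − 31 = 523 left.
June 2028 has 30 days: 523 − 30 = 493 left.
July 2028 has 31 days: 493 − 31 = 462 left.
August 2028 has 31 days: 462 − 31 = 431 left.
September 2028 has 30 days: 431 − 30 = 401 left.
October 2028 has 31 days: 401 − 31 = 370 left.
November 2028 has 30 days: 370 − 30 = 340 left.
December 2028 has 31 days: 340 − 31 = 309 left.
January 2029 has 31 days: 309 − 31 = 278 left.
February 2029 has 28 days (2029 is not a leap year): 278 − 28 = 250 left.
March 2029 has 31 days: 250 − 31 = 219 left.
April 2029 has 30 days: 219 − 30 = 189 left.
May 2029 has 31 days: 189 − 31 = 158 left.
June 2029 has 30 days: 158 − 30 = 128 left.
July 2029 has 31 days: 128 − 31 = 97 left.
August 2029 has 31 days: 97 − 31 = 66 left.
September 2029 has 30 days: 66 − 30 = 36 left.
October 2029 has 31 days: 36 − 31 = 5 left.
5 days into November 2029 → November 5, 2029.

November 5, 2029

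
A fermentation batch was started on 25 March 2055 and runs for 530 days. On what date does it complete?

Adding 530 days from March 25, 2055.
March has 31 days, so 31 − 25 = 6 days remain after March 25, 2055; 530 − 6 = 524 left.
April 2055 has 30 days: 524 − 30 = 494 left.
May 2055 has 31 days: 494 − 31 = 463 left.
June 2055 has 30 days: 463 − 30 = 433 left.
July 2055 has 31 days: 433 − 31 = 402 left.
August 2055 has 31 days: 402 − 31 = 371 left.
September 2055 has 30 days: 371 − 30 = 341 left.
October 2055 has 31 days: 341 − 31 = 310 left.
November 2055 has 30 days: 310 − 30 = 280 left.
December 2055 has 31 days: 280 − 31 = 249 left.
January 2056 has 31 days: 249 − 31 = 218 left.
February 2056 has 29 days (2056 is a leap year): 218 − 29 = 189 left.
March 2056 has 31 days: 189 − 31 = 158 left.
April 2056 has 30 days: 158 − 30 = 128 left.
May 2056 has 31 days: 128 − 31 = 97 left.
June 2056 has 30 days: 97 − 30 = 67 left.
July 2056 has 31 days: 67 − 31 = 36 left.
August 2056 has 31 days: 36 − 31 = 5 left.
5 days into September 2056 → September 5, 2056.

September 5, 2056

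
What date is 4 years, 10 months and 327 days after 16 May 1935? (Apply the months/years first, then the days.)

February 6, 1941

Adding 4 years, 10 months and 327 days from May 16, 1935: first the month/year part, then the days.
+4 years → 1939; month 5 + 10 = 15, which is month 3 of year 1940 → March 1940.
Day 16 is valid in March, giving March 16, 1940.
Now add 327 days from March 16, 1940.
March has 31 days, so 31 − 16 = 15 days remain after March 16, 1940; 327 − 15 = 312 left.
April 1940 has 30 days: 312 − 30 = 282 left.
May 1940 has 31 days: 282 − 31 = 251 left.
June 1940 has 30 days: 251 − 30 = 221 left.
July 1940 has 31 days: 221 − 31 = 190 left.
August 1940 has 31 days: 190 − 31 = 159 left.
September 1940 has 30 days: 159 − 30 = 129 left.
October 1940 has 31 days: 129 − 31 = 98 left.
November 1940 has 30 days: 98 − 30 = 68 left.
December 1940 has 31 days: 68 − 31 = 37 left.
January 1941 has 31 days: 37 − 31 = 6 left.
6 days into February 1941 → February 6, 1941.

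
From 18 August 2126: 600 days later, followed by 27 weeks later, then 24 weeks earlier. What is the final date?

Advancing 600 days from August 18, 2126:
August has 31 days, so 31 − 18 = 13 days remain after August 18, 2126; 600 − 13 = 587 left.
September 2126 has 30 days: 587 − 30 = 557 left.
October 2126 has 31 days: 557 − 31 = 526 left.
November 2126 has 30 days: 526 − 30 = 496 left.
December 2126 has 31 days: 496 − 31 = 465 left.
January 2127 has 31 days: 465 − 31 = 434 left.
February 2127 has 28 days (2127 is not a leap year): 434 − 28 = 406 left.
March 2127 has 31 days: 406 − 31 = 375 left.
April 2127 has 30 days: 375 − 30 = 345 left.
May 2127 has 31 days: 345 − 31 = 314 left.
June 2127 has 30 days: 314 − 30 = 284 left.
July 2127 has 31 days: 284 − 31 = 253 left.
August 2127 has 31 days: 253 − 31 = 222 left.
September 2127 has 30 days: 222 − 30 = 192 left.
October 2127 has 31 days: 192 − 31 = 161 left.
November 2127 has 30 days: 161 − 30 = 131 left.
December 2127 has 31 days: 131 − 31 = 100 left.
January 2128 has 31 days: 100 − 31 = 69 left.
February 2128 has 29 days (2128 is a leap year): 69 − 29 = 40 left.
March 2128 has 31 days: 40 − 31 = 9 left.
9 days into April 2128 → April 9, 2128.
Counting forward 27 weeks (= 189 days) from April 9, 2128:
April has 30 days, so 30 − 9 = 21 days remain after April 9, 2128; 189 − 21 = 168 left.
May 2128 has 31 days: 168 − 31 = 137 left.
June 2128 has 30 days: 137 − 30 = 107 left.
July 2128 has 31 days: 107 − 31 = 76 left.
August 2128 has 31 days: 76 − 31 = 45 left.
September 2128 has 30 days: 45 − 30 = 15 left.
15 days into October 2128 → October 15, 2128.
Subtracting 24 weeks (= 168 days) from October 15, 2128:
Going back 15 days from October 15, 2128 reaches the end of the previous month; 168 − 15 = 153 left.
September 2128 has 30 days: 153 − 30 = 123 left.
August 2128 has 31 days: 123 − 31 = 92 left.
July 2128 has 31 days: 92 − 31 = 61 left.
June 2128 has 30 days: 61 − 30 = 31 left.
May 2128 has 31 days: 31 − 31 = 0 left.
April 2128 has 30 days; 30 − 0 = 30 → April 30, 2128.

April 30, 2128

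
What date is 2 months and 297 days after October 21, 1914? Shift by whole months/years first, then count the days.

Advancing 2 months and 297 days from October 21, 1914: first the month/year part, then the days.
month 10 + 2 = 12 → December 1914.
Day 21 is valid in December, giving December 21, 1914.
Now add 297 days from December 21, 1914.
December has 31 days, so 31 − 21 = 10 days remain after December 21, 1914; 297 − 10 = 287 left.
January 1915 has 31 days: 287 − 31 = 256 left.
February 1915 has 28 days (1915 is not a leap year): 256 − 28 = 228 left.
March 1915 has 31 days: 228 − 31 = 197 left.
April 1915 has 30 days: 197 − 30 = 167 left.
May 1915 has 31 days: 167 − 31 = 136 left.
June 1915 has 30 days: 136 − 30 = 106 left.
July 1915 has 31 days: 106 − 31 = 75 left.
August 1915 has 31 days: 75 − 31 = 44 left.
September 1915 has 30 days: 44 − 30 = 14 left.
14 days into October 1915 → October 14, 1915.

October 14, 1915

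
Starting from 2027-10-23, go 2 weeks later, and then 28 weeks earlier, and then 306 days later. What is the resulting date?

Counting forward 2 weeks (= 14 days) from October 23, 2027:
October has 31 days, so 31 − 23 = 8 days remain after October 23, 2027; 14 − 8 = 6 left.
6 days into November 2027 → November 6, 2027.
Counting back 28 weeks (= 196 days) from November 6, 2027:
Going back 6 days from November 6, 2027 reaches the end of the previous month; 196 − 6 = 190 left.
October 2027 has 31 days: 190 − 31 = 159 left.
September 2027 has 30 days: 159 − 30 = 129 left.
August 2027 has 31 days: 129 − 31 = 98 left.
July 2027 has 31 days: 98 − 31 = 67 left.
June 2027 has 30 days: 67 − 30 = 37 left.
May 2027 has 31 days: 37 − 31 = 6 left.
April 2027 has 30 days; 30 − 6 = 24 → April 24, 2027.
Counting forward 306 days from April 24, 2027:
April has 30 days, so 30 − 24 = 6 days remain after April 24, 2027; 306 − 6 = 300 left.
May 2027 has 31 days: 300 − 31 = 269 left.
June 2027 has 30 days: 269 − 30 = 239 left.
July 2027 has 31 days: 239 − 31 = 208 left.
August 2027 has 31 days: 208 − 31 = 177 left.
September 2027 has 30 days: 177 − 30 = 147 left.
October 2027 has 31 days: 147 − 31 = 116 left.
November 2027 has 30 days: 116 − 30 = 86 left.
December 2027 has 31 days: 86 − 31 = 55 left.
January 2028 has 31 days: 55 − 31 = 24 left.
24 days into February 2028 → February 24, 2028.

February 24, 2028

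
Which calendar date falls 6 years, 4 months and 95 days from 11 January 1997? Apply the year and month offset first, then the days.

August 14, 2003

Counting forward 6 years, 4 months and 95 days from January 11, 1997: first the month/year part, then the days.
+6 years → 2003; month 1 + 4 = 5 → May 2003.
Day 11 is valid in May, giving May 11, 2003.
Now add 95 days from May 11, 2003.
May has 31 days, so 31 − 11 = 20 days remain after May 11, 2003; 95 − 20 = 75 left.
June 2003 has 30 days: 75 − 30 = 45 left.
July 2003 has 31 days: 45 − 31 = 14 left.
14 days into August 2003 → August 14, 2003.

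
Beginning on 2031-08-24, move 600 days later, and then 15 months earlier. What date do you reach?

Counting forward 600 days from August 24, 2031:
August has 31 days, so 31 − 24 = 7 days remain after August 24, 2031; 600 − 7 = 593 left.
September 2031 has 30 days: 593 − 30 = 563 left.
October 2031 has 31 days: 563 − 31 = 532 left.
November 2031 has 30 days: 532 − 30 = 502 left.
December 2031 has 31 days: 502 − 31 = 471 left.
January 2032 has 31 days: 471 − 31 = 440 left.
February 2032 has 29 days (2032 is a leap year): 440 − 29 = 411 left.
March 2032 has 31 days: 411 − 31 = 380 left.
April 2032 has 30 days: 380 − 30 = 350 left.
May 2032 has 31 days: 350 − 31 = 319 left.
June 2032 has 30 days: 319 − 30 = 289 left.
July 2032 has 31 days: 289 − 31 = 258 left.
August 2032 has 31 days: 258 − 31 = 227 left.
September 2032 has 30 days: 227 − 30 = 197 left.
October 2032 has 31 days: 197 − 31 = 166 left.
November 2032 has 30 days: 166 − 30 = 136 left.
December 2032 has 31 days: 136 − 31 = 105 left.
January 2033 has 31 days: 105 − 31 = 74 left.
February 2033 has 28 days (2033 is not a leap year): 74 − 28 = 46 left.
March 2033 has 31 days: 46 − 31 = 15 left.
15 days into April 2033 → April 15, 2033.
Going back 15 months from April 15, 2033:
month 4 − 15 = -11, which is month 1 of year 2032 → January 2032.
Day 15 is valid in January, giving January 15, 2032.

January 15, 2032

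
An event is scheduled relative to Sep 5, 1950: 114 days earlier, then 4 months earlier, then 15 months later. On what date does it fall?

April 14, 1951

Counting back 114 days from September 5, 1950:
Going back 5 days from September 5, 1950 reaches the end of the previous month; 114 − 5 = 109 left.
August 1950 has 31 days: 109 − 31 = 78 left.
July 1950 has 31 days: 78 − 31 = 47 left.
June 1950 has 30 days: 47 − 30 = 17 left.
May 1950 has 31 days; 31 − 17 = 14 → May 14, 1950.
Subtracting 4 months from May 14, 1950:
month 5 − 4 = 1 → January 1950.
Day 14 is valid in January, giving January 14, 1950.
Advancing 15 months from January 14, 1950:
month 1 + 15 = 16, which is month 4 of year 1951 → April 1951.
Day 14 is valid in April, giving April 14, 1951.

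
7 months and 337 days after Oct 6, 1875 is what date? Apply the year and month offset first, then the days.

April 8, 1877

Adding 7 months and 337 days from October 6, 1875: first the month/year part, then the days.
month 10 + 7 = 17, which is month 5 of year 1876 → May 1876.
Day 6 is valid in May, giving May 6, 1876.
Now add 337 days from May 6, 1876.
May has 31 days, so 31 − 6 = 25 days remain after May 6, 1876; 337 − 25 = 312 left.
June 1876 has 30 days: 312 − 30 = 282 left.
July 1876 has 31 days: 282 − 31 = 251 left.
August 1876 has 31 days: 251 − 31 = 220 left.
September 1876 has 30 days: 220 − 30 = 190 left.
October 1876 has 31 days: 190 − 31 = 159 left.
November 1876 has 30 days: 159 − 30 = 129 left.
December 1876 has 31 days: 129 − 31 = 98 left.
January 1877 has 31 days: 98 − 31 = 67 left.
February 1877 has 28 days (1877 is not a leap year): 67 − 28 = 39 left.
March 1877 has 31 days: 39 − 31 = 8 left.
8 days into April 1877 → April 8, 1877.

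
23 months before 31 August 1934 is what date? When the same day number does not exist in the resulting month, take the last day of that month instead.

Counting back 23 months from August 31, 1934.
month 8 − 23 = -15, which is month 9 of year 1932 → September 1932.
September 1932 has only 30 days and the start was day 31, so the date clamps to September 30, 1932.

September 30, 1932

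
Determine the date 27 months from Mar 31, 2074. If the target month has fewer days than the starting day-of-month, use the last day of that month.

June 30, 2076

Counting forward 27 months from March 31, 2074.
month 3 + 27 = 30, which is month 6 of year 2076 → June 2076.
June 2076 has only 30 days and the start was day 31, so the date clamps to June 30, 2076.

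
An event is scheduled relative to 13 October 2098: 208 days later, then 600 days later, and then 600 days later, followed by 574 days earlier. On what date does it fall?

Advancing 208 days from October 13, 2098:
October has 31 days, so 31 − 13 = 18 days remain after October 13, 2098; 208 − 18 = 190 left.
November 2098 has 30 days: 190 − 30 = 160 left.
December 2098 has 31 days: 160 − 31 = 129 left.
January 2099 has 31 days: 129 − 31 = 98 left.
February 2099 has 28 days (2099 is not a leap year): 98 − 28 = 70 left.
March 2099 has 31 days: 70 − 31 = 39 left.
April 2099 has 30 days: 39 − 30 = 9 left.
9 days into May 2099 → May 9, 2099.
Adding 600 days from May 9, 2099:
May has 31 days, so 31 − 9 = 22 days remain after May 9, 2099; 600 − 22 = 578 left.
June 2099 has 30 days: 578 − 30 = 548 left.
July 2099 has 31 days: 548 − 31 = 517 left.
August 2099 has 31 days: 517 − 31 = 486 left.
September 2099 has 30 days: 486 − 30 = 456 left.
October 2099 has 31 days: 456 − 31 = 425 left.
November 2099 has 30 days: 425 − 30 = 395 left.
December 2099 has 31 days: 395 − 31 = 364 left.
January 2100 has 31 days: 364 − 31 = 333 left.
February 2100 has 28 days (2100 is not a leap year (divisible by 100 but not 400)): 333 − 28 = 305 left.
March 2100 has 31 days: 305 − 31 = 274 left.
April 2100 has 30 days: 274 − 30 = 244 left.
May 2100 has 31 days: 244 − 31 = 213 left.
June 2100 has 30 days: 213 − 30 = 183 left.
July 2100 has 31 days: 183 − 31 = 152 left.
August 2100 has 31 days: 152 − 31 = 121 left.
September 2100 has 30 days: 121 − 30 = 91 left.
October 2100 has 31 days: 91 − 31 = 60 left.
November 2100 has 30 days: 60 − 30 = 30 left.
30 days into December 2100 → December 30, 2100.
Adding 600 days from December 30, 2100:
December has 31 days, so 31 − 30 = 1 day remains after December 30, 2100; 600 − 1 = 599 left.
January 2101 has 31 days: 599 − 31 = 568 left.
February 2101 has 28 days (2101 is not a leap year): 568 − 28 = 540 left.
March 2101 has 31 days: 540 − 31 = 509 left.
April 2101 has 30 days: 509 − 30 = 479 left.
May 2101 has 31 days: 479 − 31 = 448 left.
June 2101 has 30 days: 448 − 30 = 418 left.
July 2101 has 31 days: 418 − 31 = 387 left.
August 2101 has 31 days: 387 − 31 = 356 left.
September 2101 has 30 days: 356 − 30 = 326 left.
October 2101 has 31 days: 326 − 31 = 295 left.
November 2101 has 30 days: 295 − 30 = 265 left.
December 2101 has 31 days: 265 − 31 = 234 left.
January 2102 has 31 days: 234 − 31 = 203 left.
February 2102 has 28 days (2102 is not a leap year): 203 − 28 = 175 left.
March 2102 has 31 days: 175 − 31 = 144 left.
April 2102 has 30 days: 144 − 30 = 114 left.
May 2102 has 31 days: 114 − 31 = 83 left.
June 2102 has 30 days: 83 − 30 = 53 left.
July 2102 has 31 days: 53 − 31 = 22 left.
22 days into August 2102 → August 22, 2102.
Going back 574 days from August 22, 2102:
Going back 22 days from August 22, 2102 reaches the end of the previous month; 574 − 22 = 552 left.
July 2102 has 31 days: 552 − 31 = 521 left.
June 2102 has 30 days: 521 − 30 = 491 left.
May 2102 has 31 days: 491 − 31 = 460 left.
April 2102 has 30 days: 460 − 30 = 430 left.
March 2102 has 31 days: 430 − 31 = 399 left.
February 2102 has 28 days (2102 is not a leap year): 399 − 28 = 371 left.
January 2102 has 31 days: 371 − 31 = 340 left.
December 2101 has 31 days: 340 − 31 = 309 left.
November 2101 has 30 days: 309 − 30 = 279 left.
October 2101 has 31 days: 279 − 31 = 248 left.
September 2101 has 30 days: 248 − 30 = 218 left.
August 2101 has 31 days: 218 − 31 = 187 left.
July 2101 has 31 days: 187 − 31 = 156 left.
June 2101 has 30 days: 156 − 30 = 126 left.
May 2101 has 31 days: 126 − 31 = 95 left.
April 2101 has 30 days: 95 − 30 = 65 left.
March 2101 has 31 days: 65 − 31 = 34 left.
February 2101 has 28 days (2101 is not a leap year): 34 − 28 = 6 left.
January 2101 has 31 days; 31 − 6 = 25 → January 25, 2101.

January 25, 2101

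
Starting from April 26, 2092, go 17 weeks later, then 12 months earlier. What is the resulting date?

Advancing 17 weeks (= 119 days) from April 26, 2092:
April has 30 days, so 30 − 26 = 4 days remain after April 26, 2092; 119 − 4 = 115 left.
May 2092 has 31 days: 115 − 31 = 84 left.
June 2092 has 30 days: 84 − 30 = 54 left.
July 2092 has 31 days: 54 − 31 = 23 left.
23 days into August 2092 → August 23, 2092.
Subtracting 12 months from August 23, 2092:
month 8 − 12 = -4, which is month 8 of year 2091 → August 2091.
Day 23 is valid in August, giving August 23, 2091.

August 23, 2091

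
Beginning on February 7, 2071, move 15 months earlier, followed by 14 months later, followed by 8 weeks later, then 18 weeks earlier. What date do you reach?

October 29, 2070

Going back 15 months from February 7, 2071:
month 2 − 15 = -13, which is month 11 of year 2069 → November 2069.
Day 7 is valid in November, giving November 7, 2069.
Counting forward 14 months from November 7, 2069:
month 11 + 14 = 25, which is month 1 of year 2071 → January 2071.
Day 7 is valid in January, giving January 7, 2071.
Adding 8 weeks (= 56 days) from January 7, 2071:
January has 31 days, so 31 − 7 = 24 days remain after January 7, 2071; 56 − 24 = 32 left.
February 2071 has 28 days (2071 is not a leap year): 32 − 28 = 4 left.
4 days into March 2071 → March 4, 2071.
Subtracting 18 weeks (= 126 days) from March 4, 2071:
Going back 4 days from March 4, 2071 reaches the end of the previous month; 126 − 4 = 122 left.
February 2071 has 28 days (2071 is not a leap year): 122 − 28 = 94 left.
January 2071 has 31 days: 94 − 31 = 63 left.
December 2070 has 31 days: 63 − 31 = 32 left.
November 2070 has 30 days: 32 − 30 = 2 left.
October 2070 has 31 days; 31 − 2 = 29 → October 29, 2070.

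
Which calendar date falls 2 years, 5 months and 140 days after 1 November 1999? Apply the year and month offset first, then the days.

Adding 2 years, 5 months and 140 days from November 1, 1999: first the month/year part, then the days.
+2 years → 2001; month 11 + 5 = 16, which is month 4 of year 2002 → April 2002.
Day 1 is valid in April, giving April 1, 2002.
Now add 140 days from April 1, 2002.
April has 30 days, so 30 − 1 = 29 days remain after April 1, 2002; 140 − 29 = 111 left.
May 2002 has 31 days: 111 − 31 = 80 left.
June 2002 has 30 days: 80 − 30 = 50 left.
July 2002 has 31 days: 50 − 31 = 19 left.
19 days into August 2002 → August 19, 2002.

August 19, 2002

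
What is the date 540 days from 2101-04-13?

Counting forward 540 days from April 13, 2101.
April has 30 days, so 30 − 13 = 17 days remain after April 13, 2101; 540 − 17 = 523 left.
May 2101 has 31 days: 523 − 31 = 492 left.
June 2101 has 30 days: 492 − 30 = 462 left.
July 2101 has 31 days: 462 − 31 = 431 left.
August 2101 has 31 days: 431 − 31 = 400 left.
September 2101 has 30 days: 400 − 30 = 370 left.
October 2101 has 31 days: 370 − 31 = 339 left.
November 2101 has 30 days: 339 − 30 = 309 left.
December 2101 has 31 days: 309 − 31 = 278 left.
January 2102 has 31 days: 278 − 31 = 247 left.
February 2102 has 28 days (2102 is not a leap year): 247 − 28 = 219 left.
March 2102 has 31 days: 219 − 31 = 188 left.
April 2102 has 30 days: 188 − 30 = 158 left.
May 2102 has 31 days: 158 − 31 = 127 left.
June 2102 has 30 days: 127 − 30 = 97 left.
July 2102 has 31 days: 97 − 31 = 66 left.
August 2102 has 31 days: 66 − 31 = 35 left.
September 2102 has 30 days: 35 − 30 = 5 left.
5 days into October 2102 → October 5, 2102.

October 5, 2102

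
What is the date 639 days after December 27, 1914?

September 26, 1916

Advancing 639 days from December 27, 1914.
December has 31 days, so 31 − 27 = 4 days remain after December 27, 1914; 639 − 4 = 635 left.
January 1915 has 31 days: 635 − 31 = 604 left.
February 1915 has 28 days (1915 is not a leap year): 604 − 28 = 576 left.
March 1915 has 31 days: 576 − 31 = 545 left.
April 1915 has 30 days: 545 − 30 = 515 left.
May 1915 has 31 days: 515 − 31 = 484 left.
June 1915 has 30 days: 484 − 30 = 454 left.
July 1915 has 31 days: 454 − 31 = 423 left.
August 1915 has 31 days: 423 − 31 = 392 left.
September 1915 has 30 days: 392 − 30 = 362 left.
October 1915 has 31 days: 362 − 31 = 331 left.
November 1915 has 30 days: 331 − 30 = 301 left.
December 1915 has 31 days: 301 − 31 = 270 left.
January 1916 has 31 days: 270 − 31 = 239 left.
February 1916 has 29 days (1916 is a leap year): 239 − 29 = 210 left.
March 1916 has 31 days: 210 − 31 = 179 left.
April 1916 has 30 days: 179 − 30 = 149 left.
May 1916 has 31 days: 149 − 31 = 118 left.
June 1916 has 30 days: 118 − 30 = 88 left.
July 1916 has 31 days: 88 − 31 = 57 left.
August 1916 has 31 days: 57 − 31 = 26 left.
26 days into September 1916 → September 26, 1916.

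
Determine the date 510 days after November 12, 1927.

Advancing 510 days from November 12, 1927.
November has 30 days, so 30 − 12 = 18 days remain after November 12, 1927; 510 − 18 = 492 left.
December 1927 has 31 days: 492 − 31 = 461 left.
January 1928 has 31 days: 461 − 31 = 430 left.
February 1928 has 29 days (1928 is a leap year): 430 − 29 = 401 left.
March 1928 has 31 days: 401 − 31 = 370 left.
April 1928 has 30 days: 370 − 30 = 340 left.
May 1928 has 31 days: 340 − 31 = 309 left.
June 1928 has 30 days: 309 − 30 = 279 left.
July 1928 has 31 days: 279 − 31 = 248 left.
August 1928 has 31 days: 248 − 31 = 217 left.
September 1928 has 30 days: 217 − 30 = 187 left.
October 1928 has 31 days: 187 − 31 = 156 left.
November 1928 has 30 days: 156 − 30 = 126 left.
December 1928 has 31 days: 126 − 31 = 95 left.
January 1929 has 31 days: 95 − 31 = 64 left.
February 1929 has 28 days (1929 is not a leap year): 64 − 28 = 36 left.
March 1929 has 31 days: 36 − 31 = 5 left.
5 days into April 1929 → April 5, 1929.

April 5, 1929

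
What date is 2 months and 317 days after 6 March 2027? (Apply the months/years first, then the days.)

March 18, 2028

Advancing 2 months and 317 days from March 6, 2027: first the month/year part, then the days.
month 3 + 2 = 5 → May 2027.
Day 6 is valid in May, giving May 6, 2027.
Now add 317 days from May 6, 2027.
May has 31 days, so 31 − 6 = 25 days remain after May 6, 2027; 317 − 25 = 292 left.
June 2027 has 30 days: 292 − 30 = 262 left.
July 2027 has 31 days: 262 − 31 = 231 left.
August 2027 has 31 days: 231 − 31 = 200 left.
September 2027 has 30 days: 200 − 30 = 170 left.
October 2027 has 31 days: 170 − 31 = 139 left.
November 2027 has 30 days: 139 − 30 = 109 left.
December 2027 has 31 days: 109 − 31 = 78 left.
January 2028 has 31 days: 78 − 31 = 47 left.
February 2028 has 29 days (2028 is a leap year): 47 − 29 = 18 left.
18 days into March 2028 → March 18, 2028.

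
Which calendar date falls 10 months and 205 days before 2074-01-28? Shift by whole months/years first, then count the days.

Counting back 10 months and 205 days from January 28, 2074: first the month/year part, then the days.
month 1 − 10 = -9, which is month 3 of year 2073 → March 2073.
Day 28 is valid in March, giving March 28, 2073.
Now subtract 205 days from March 28, 2073.
Going back 28 days from March 28, 2073 reaches the end of the previous month; 205 − 28 = 177 left.
February 2073 has 28 days (2073 is not a leap year): 177 − 28 = 149 left.
January 2073 has 31 days: 149 − 31 = 118 left.
December 2072 has 31 days: 118 − 31 = 87 left.
November 2072 has 30 days: 87 − 30 = 57 left.
October 2072 has 31 days: 57 − 31 = 26 left.
September 2072 has 30 days; 30 − 26 = 4 → September 4, 2072.

September 4, 2072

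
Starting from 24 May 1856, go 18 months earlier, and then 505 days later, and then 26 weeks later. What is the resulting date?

October 11, 1856

Counting back 18 months from May 24, 1856:
month 5 − 18 = -13, which is month 11 of year 1854 → November 1854.
Day 24 is valid in November, giving November 24, 1854.
Advancing 505 days from November 24, 1854:
November has 30 days, so 30 − 24 = 6 days remain after November 24, 1854; 505 − 6 = 499 left.
December 1854 has 31 days: 499 − 31 = 468 left.
January 1855 has 31 days: 468 − 31 = 437 left.
February 1855 has 28 days (1855 is not a leap year): 437 − 28 = 409 left.
March 1855 has 31 days: 409 − 31 = 378 left.
April 1855 has 30 days: 378 − 30 = 348 left.
May 1855 has 31 days: 348 − 31 = 317 left.
June 1855 has 30 days: 317 − 30 = 287 left.
July 1855 has 31 days: 287 − 31 = 256 left.
August 1855 has 31 days: 256 − 31 = 225 left.
September 1855 has 30 days: 225 − 30 = 195 left.
October 1855 has 31 days: 195 − 31 = 164 left.
November 1855 has 30 days: 164 − 30 = 134 left.
December 1855 has 31 days: 134 − 31 = 103 left.
January 1856 has 31 days: 103 − 31 = 72 left.
February 1856 has 29 days (1856 is a leap year): 72 − 29 = 43 left.
March 1856 has 31 days: 43 − 31 = 12 left.
12 days into April 1856 → April 12, 1856.
Adding 26 weeks (= 182 days) from April 12, 1856:
April has 30 days, so 30 − 12 = 18 days remain after April 12, 1856; 182 − 18 = 164 left.
May 1856 has 31 days: 164 − 31 = 133 left.
June 1856 has 30 days: 133 − 30 = 103 left.
July 1856 has 31 days: 103 − 31 = 72 left.
August 1856 has 31 days: 72 − 31 = 41 left.
September 1856 has 30 days: 41 − 30 = 11 left.
11 days into October 1856 → October 11, 1856.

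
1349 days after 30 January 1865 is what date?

October 10, 1868

Advancing 1349 days from January 30, 1865.
January has 31 days, so 31 − 30 = 1 day remains after January 30, 1865; 1349 − 1 = 1348 left.
February 1865 has 28 days (1865 is not a leap year): 1348 − 28 = 1320 left.
March 1865 has 31 days: 1320 − 31 = 1289 left.
April 1865 has 30 days: 1289 − 30 = 1259 left.
May 1865 has 31 days: 1259 − 31 = 1228 left.
June 1865 has 30 days: 1228 − 30 = 1198 left.
July 1865 has 31 days: 1198 − 31 = 1167 left.
August 1865 has 31 days: 1167 − 31 = 1136 left.
September 1865 has 30 days: 1136 − 30 = 1106 left.
October 1865 has 31 days: 1106 − 31 = 1075 left.
November 1865 has 30 days: 1075 − 30 = 1045 left.
December 1865 has 31 days: 1045 − 31 = 1014 left.
January 1866 has 31 days: 1014 − 31 = 983 left.
February 1866 has 28 days (1866 is not a leap year): 983 − 28 = 955 left.
March 1866 has 31 days: 955 − 31 = 924 left.
April 1866 has 30 days: 924 − 30 = 894 left.
May 1866 has 31 days: 894 − 31 = 863 left.
June 1866 has 30 days: 863 − 30 = 833 left.
July 1866 has 31 days: 833 − 31 = 802 left.
August 1866 has 31 days: 802 − 31 = 771 left.
September 1866 has 30 days: 771 − 30 = 741 left.
October 1866 has 31 days: 741 − 31 = 710 left.
November 1866 has 30 days: 710 − 30 = 680 left.
December 1866 has 31 days: 680 − 31 = 649 left.
January 1867 has 31 days: 649 − 31 = 618 left.
February 1867 has 28 days (1867 is not a leap year): 618 − 28 = 590 left.
March 1867 has 31 days: 590 − 31 = 559 left.
April 1867 has 30 days: 559 − 30 = 529 left.
May 1867 has 31 days: 529 − 31 = 498 left.
June 1867 has 30 days: 498 − 30 = 468 left.
July 1867 has 31 days: 468 − 31 = 437 left.
August 1867 has 31 days: 437 − 31 = 406 left.
September 1867 has 30 days: 406 − 30 = 376 left.
October 1867 has 31 days: 376 − 31 = 345 left.
November 1867 has 30 days: 345 − 30 = 315 left.
December 1867 has 31 days: 315 − 31 = 284 left.
January 1868 has 31 days: 284 − 31 = 253 left.
February 1868 has 29 days (1868 is a leap year): 253 − 29 = 224 left.
March 1868 has 31 days: 224 − 31 = 193 left.
April 1868 has 30 days: 193 − 30 = 163 left.
May 1868 has 31 days: 163 − 31 = 132 left.
June 1868 has 30 days: 132 − 30 = 102 left.
July 1868 has 31 days: 102 − 31 = 71 left.
August 1868 has 31 days: 71 − 31 = 40 left.
September 1868 has 30 days: 40 − 30 = 10 left.
10 days into October 1868 → October 10, 1868.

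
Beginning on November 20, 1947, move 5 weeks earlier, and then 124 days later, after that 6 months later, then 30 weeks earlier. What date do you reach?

Counting back 5 weeks (= 35 days) from November 20, 1947:
Going back 20 days from November 20, 1947 reaches the end of the previous month; 35 − 20 = 15 left.
October 1947 has 31 days; 31 − 15 = 16 → October 16, 1947.
Counting forward 124 days from October 16, 1947:
October has 31 days, so 31 − 16 = 15 days remain after October 16, 1947; 124 − 15 = 109 left.
November 1947 has 30 days: 109 − 30 = 79 left.
December 1947 has 31 days: 79 − 31 = 48 left.
January 1948 has 31 days: 48 − 31 = 17 left.
17 days into February 1948 → February 17, 1948.
Adding 6 months from February 17, 1948:
month 2 + 6 = 8 → August 1948.
Day 17 is valid in August, giving August 17, 1948.
Subtracting 30 weeks (= 210 days) from August 17, 1948:
Going back 17 days from August 17, 1948 reaches the end of the previous month; 210 − 17 = 193 left.
July 1948 has 31 days: 193 − 31 = 162 left.
June 1948 has 30 days: 162 − 30 = 132 left.
May 1948 has 31 days: 132 − 31 = 101 left.
April 1948 has 30 days: 101 − 30 = 71 left.
March 1948 has 31 days: 71 − 31 = 40 left.
February 1948 has 29 days (1948 is a leap year): 40 − 29 = 11 left.
January 1948 has 31 days; 31 − 11 = 20 → January 20, 1948.

January 20, 1948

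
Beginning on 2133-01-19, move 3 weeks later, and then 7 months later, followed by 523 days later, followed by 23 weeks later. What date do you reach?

Counting forward 3 weeks (= 21 days) from January 19, 2133:
January has 31 days, so 31 − 19 = 12 days remain after January 19, 2133; 21 − 12 = 9 left.
9 days into February 2133 → February 9, 2133.
Advancing 7 months from February 9, 2133:
month 2 + 7 = 9 → September 2133.
Day 9 is valid in September, giving September 9, 2133.
Counting forward 523 days from September 9, 2133:
September has 30 days, so 30 − 9 = 21 days remain after September 9, 2133; 523 − 21 = 502 left.
October 2133 has 31 days: 502 − 31 = 471 left.
November 2133 has 30 days: 471 − 30 = 441 left.
December 2133 has 31 days: 441 − 31 = 410 left.
January 2134 has 31 days: 410 − 31 = 379 left.
February 2134 has 28 days (2134 is not a leap year): 379 − 28 = 351 left.
March 2134 has 31 days: 351 − 31 = 320 left.
April 2134 has 30 days: 320 − 30 = 290 left.
May 2134 has 31 days: 290 − 31 = 259 left.
June 2134 has 30 days: 259 − 30 = 229 left.
July 2134 has 31 days: 229 − 31 = 198 left.
August 2134 has 31 days: 198 − 31 = 167 left.
September 2134 has 30 days: 167 − 30 = 137 left.
October 2134 has 31 days: 137 − 31 = 106 left.
November 2134 has 30 days: 106 − 30 = 76 left.
December 2134 has 31 days: 76 − 31 = 45 left.
January 2135 has 31 days: 45 − 31 = 14 left.
14 days into February 2135 → February 14, 2135.
Adding 23 weeks (= 161 days) from February 14, 2135:
February has 28 days, so 28 − 14 = 14 days remain after February 14, 2135; 161 − 14 = 147 left.
March 2135 has 31 days: 147 − 31 = 116 left.
April 2135 has 30 days: 116 − 30 = 86 left.
May 2135 has 31 days: 86 − 31 = 55 left.
June 2135 has 30 days: 55 − 30 = 25 left.
25 days into July 2135 → July 25, 2135.

July 25, 2135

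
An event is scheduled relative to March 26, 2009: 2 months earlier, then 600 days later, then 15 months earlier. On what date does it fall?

June 18, 2009

Counting back 2 months from March 26, 2009:
month 3 − 2 = 1 → January 2009.
Day 26 is valid in January, giving January 26, 2009.
Adding 600 days from January 26, 2009:
January has 31 days, so 31 − 26 = 5 days remain after January 26, 2009; 600 − 5 = 595 left.
February 2009 has 28 days (2009 is not a leap year): 595 − 28 = 567 left.
March 2009 has 31 days: 567 − 31 = 536 left.
April 2009 has 30 days: 536 − 30 = 506 left.
May 2009 has 31 days: 506 − 31 = 475 left.
June 2009 has 30 days: 475 − 30 = 445 left.
July 2009 has 31 days: 445 − 31 = 414 left.
August 2009 has 31 days: 414 − 31 = 383 left.
September 2009 has 30 days: 383 − 30 = 353 left.
October 2009 has 31 days: 353 − 31 = 322 left.
November 2009 has 30 days: 322 − 30 = 292 left.
December 2009 has 31 days: 292 − 31 = 261 left.
January 2010 has 31 days: 261 − 31 = 230 left.
February 2010 has 28 days (2010 is not a leap year): 230 − 28 = 202 left.
March 2010 has 31 days: 202 − 31 = 171 left.
April 2010 has 30 days: 171 − 30 = 141 left.
May 2010 has 31 days: 141 − 31 = 110 left.
June 2010 has 30 days: 110 − 30 = 80 left.
July 2010 has 31 days: 80 − 31 = 49 left.
August 2010 has 31 days: 49 − 31 = 18 left.
18 days into September 2010 → September 18, 2010.
Subtracting 15 months from September 18, 2010:
month 9 − 15 = -6, which is month 6 of year 2009 → June 2009.
Day 18 is valid in June, giving June 18, 2009.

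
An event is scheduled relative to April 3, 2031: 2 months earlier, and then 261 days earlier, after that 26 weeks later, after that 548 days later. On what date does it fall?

Going back 2 months from April 3, 2031:
month 4 − 2 = 2 → February 2031.
Day 3 is valid in February, giving February 3, 2031.
Subtracting 261 days from February 3, 2031:
Going back 3 days from February 3, 2031 reaches the end of the previous month; 261 − 3 = 258 left.
January 2031 has 31 days: 258 − 31 = 227 left.
December 2030 has 31 days: 227 − 31 = 196 left.
November 2030 has 30 days: 196 − 30 = 166 left.
October 2030 has 31 days: 166 − 31 = 135 left.
September 2030 has 30 days: 135 − 30 = 105 left.
August 2030 has 31 days: 105 − 31 = 74 left.
July 2030 has 31 days: 74 − 31 = 43 left.
June 2030 has 30 days: 43 − 30 = 13 left.
May 2030 has 31 days; 31 − 13 = 18 → May 18, 2030.
Advancing 26 weeks (= 182 days) from May 18, 2030:
May has 31 days, so 31 − 18 = 13 days remain after May 18, 2030; 182 − 13 = 169 left.
June 2030 has 30 days: 169 − 30 = 139 left.
July 2030 has 31 days: 139 − 31 = 108 left.
August 2030 has 31 days: 108 − 31 = 77 left.
September 2030 has 30 days: 77 − 30 = 47 left.
October 2030 has 31 days: 47 − 31 = 16 left.
16 days into November 2030 → November 16, 2030.
Counting forward 548 days from November 16, 2030:
November has 30 days, so 30 − 16 = 14 days remain after November 16, 2030; 548 − 14 = 534 left.
December 2030 has 31 days: 534 − 31 = 503 left.
January 2031 has 31 days: 503 − 31 = 472 left.
February 2031 has 28 days (2031 is not a leap year): 472 − 28 = 444 left.
March 2031 has 31 days: 444 − 31 = 413 left.
April 2031 has 30 days: 413 − 30 = 383 left.
May 2031 has 31 days: 383 − 31 = 352 left.
June 2031 has 30 days: 352 − 30 = 322 left.
July 2031 has 31 days: 322 − 31 = 291 left.
August 2031 has 31 days: 291 − 31 = 260 left.
September 2031 has 30 days: 260 − 30 = 230 left.
October 2031 has 31 days: 230 − 31 = 199 left.
November 2031 has 30 days: 199 − 30 = 169 left.
December 2031 has 31 days: 169 − 31 = 138 left.
January 2032 has 31 days: 138 − 31 = 107 left.
February 2032 has 29 days (2032 is a leap year): 107 − 29 = 78 left.
March 2032 has 31 days: 78 − 31 = 47 left.
April 2032 has 30 days: 47 − 30 = 17 left.
17 days into May 2032 → May 17, 2032.

May 17, 2032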